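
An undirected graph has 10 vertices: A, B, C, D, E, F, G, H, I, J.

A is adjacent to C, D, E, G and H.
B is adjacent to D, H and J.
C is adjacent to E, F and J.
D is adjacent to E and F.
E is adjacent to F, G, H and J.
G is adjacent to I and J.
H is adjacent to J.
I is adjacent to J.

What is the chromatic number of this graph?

B, H, J form a triangle, so at least 3 colors are needed.
3 colors suffice: color 1 → {B, E, I}; color 2 → {A, F, J}; color 3 → {C, D, G, H}. No two adjacent vertices share a color.

3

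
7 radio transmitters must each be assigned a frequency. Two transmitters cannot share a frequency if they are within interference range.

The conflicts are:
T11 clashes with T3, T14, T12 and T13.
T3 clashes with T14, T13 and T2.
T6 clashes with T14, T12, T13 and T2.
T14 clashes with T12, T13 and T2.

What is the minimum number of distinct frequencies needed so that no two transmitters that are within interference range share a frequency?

T11, T3, T14, T13 all conflict with each other, so at least 4 frequencies are needed.
4 frequencies suffice: T11=4, T3=2, T6=2, T14=1, T12=3, T13=3, T2=3. No two conflicting transmitters share a frequency.

4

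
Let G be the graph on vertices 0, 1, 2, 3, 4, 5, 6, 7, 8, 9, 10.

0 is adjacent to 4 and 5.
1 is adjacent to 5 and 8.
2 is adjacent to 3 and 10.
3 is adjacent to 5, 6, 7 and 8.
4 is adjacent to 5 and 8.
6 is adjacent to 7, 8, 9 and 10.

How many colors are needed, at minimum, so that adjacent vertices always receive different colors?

3, 6, 7 are pairwise adjacent, so at least 3 colors are needed.
3 colors suffice: color red → {1, 3, 4, 9, 10}; color blue → {2, 5, 6}; color green → {0, 7, 8}. Each edge has distinct colors on its endpoints.

3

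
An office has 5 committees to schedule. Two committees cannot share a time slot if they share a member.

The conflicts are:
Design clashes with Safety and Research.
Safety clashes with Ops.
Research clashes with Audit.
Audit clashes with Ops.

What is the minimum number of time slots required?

The cycle Audit-Ops-Safety-Design-Research-Audit has odd length 5, so it cannot be 2-colored; at least 3 time slots are needed.
3 time slots suffice: time slot 1 → {Safety, Audit}; time slot 2 → {Research, Ops}; time slot 3 → {Design}. No two conflicting committees share a time slot.

3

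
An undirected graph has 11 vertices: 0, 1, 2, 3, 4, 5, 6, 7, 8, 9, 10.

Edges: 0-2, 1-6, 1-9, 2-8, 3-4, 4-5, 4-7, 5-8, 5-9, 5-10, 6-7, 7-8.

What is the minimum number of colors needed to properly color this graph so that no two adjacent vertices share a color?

5 and 8 are adjacent, so at least 2 colors are needed.
2 colors suffice: color red → {1, 2, 3, 5, 7}; color blue → {0, 4, 6, 8, 9, 10}. Each edge has distinct colors on its endpoints.

2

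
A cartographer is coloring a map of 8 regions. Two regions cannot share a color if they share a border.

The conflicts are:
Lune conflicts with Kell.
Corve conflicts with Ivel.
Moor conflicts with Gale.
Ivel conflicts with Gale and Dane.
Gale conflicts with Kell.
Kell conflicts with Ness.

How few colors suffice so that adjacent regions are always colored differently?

Corve and Ivel conflict, so at least 2 colors are needed.
2 colors suffice: Lune=2, Corve=2, Moor=1, Ivel=1, Gale=2, Dane=2, Kell=1, Ness=2. No two conflicting regions share a color.

2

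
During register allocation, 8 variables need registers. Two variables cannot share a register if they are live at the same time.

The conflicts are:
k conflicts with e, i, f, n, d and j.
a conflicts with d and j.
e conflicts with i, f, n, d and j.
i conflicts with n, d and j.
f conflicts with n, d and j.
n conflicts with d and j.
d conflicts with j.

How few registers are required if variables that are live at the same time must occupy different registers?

6

k, e, f, n, d, j all conflict with each other, so at least 6 registers are needed.
6 registers suffice: register 1 → {d}; register 2 → {j}; register 3 → {a, e}; register 4 → {k}; register 5 → {n}; register 6 → {i, f}. No two conflicting variables share a register.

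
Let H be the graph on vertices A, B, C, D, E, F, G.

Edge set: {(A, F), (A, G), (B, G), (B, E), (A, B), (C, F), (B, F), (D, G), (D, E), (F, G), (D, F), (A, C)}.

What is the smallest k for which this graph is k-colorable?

4

A, B, F, G are mutually adjacent (a clique of size 4), so at least 4 colors are needed.
A valid assignment using 4 colors: A=blue, B=green, C=green, D=blue, E=red, F=red, G=yellow. Each edge has distinct colors on its endpoints.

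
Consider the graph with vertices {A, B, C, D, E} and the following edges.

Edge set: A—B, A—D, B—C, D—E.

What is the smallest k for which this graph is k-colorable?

D and E are adjacent, so at least 2 colors are needed.
2 colors suffice: color 1 → {B, D}; color 2 → {A, C, E}. Each edge has distinct colors on its endpoints.

2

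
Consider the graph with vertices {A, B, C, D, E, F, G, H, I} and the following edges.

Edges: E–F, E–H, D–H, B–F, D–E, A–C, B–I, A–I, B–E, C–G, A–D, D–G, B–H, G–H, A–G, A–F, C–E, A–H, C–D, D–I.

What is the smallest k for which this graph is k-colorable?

A, C, D, G are mutually adjacent (a clique of size 4), so at least 4 colors are needed.
One proper 4-coloring: A=red, B=blue, C=green, D=blue, E=red, F=green, G=yellow, H=green, I=green. Each edge has distinct colors on its endpoints.

4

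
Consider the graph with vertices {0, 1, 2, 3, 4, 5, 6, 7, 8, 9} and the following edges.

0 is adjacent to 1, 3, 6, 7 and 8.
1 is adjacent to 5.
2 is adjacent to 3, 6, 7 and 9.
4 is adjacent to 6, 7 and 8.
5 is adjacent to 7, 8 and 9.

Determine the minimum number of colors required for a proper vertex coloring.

5 and 8 are adjacent, so at least 2 colors are needed.
One proper 2-coloring: 0=a, 1=b, 2=a, 3=b, 4=a, 5=a, 6=b, 7=b, 8=b, 9=b. No two adjacent vertices share a color.

2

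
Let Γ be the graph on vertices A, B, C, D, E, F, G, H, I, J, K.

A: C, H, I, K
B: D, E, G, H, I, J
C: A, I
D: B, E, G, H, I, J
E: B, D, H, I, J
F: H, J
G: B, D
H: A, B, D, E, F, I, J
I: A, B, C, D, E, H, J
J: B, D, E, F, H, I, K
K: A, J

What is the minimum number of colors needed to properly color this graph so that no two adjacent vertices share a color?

B, D, E, H, I, J are pairwise adjacent (a clique of size 6), so at least 6 colors are needed.
A valid assignment using 6 colors: A=3, B=5, C=2, D=4, E=6, F=1, G=1, H=2, I=1, J=3, K=1. No two adjacent vertices share a color.

6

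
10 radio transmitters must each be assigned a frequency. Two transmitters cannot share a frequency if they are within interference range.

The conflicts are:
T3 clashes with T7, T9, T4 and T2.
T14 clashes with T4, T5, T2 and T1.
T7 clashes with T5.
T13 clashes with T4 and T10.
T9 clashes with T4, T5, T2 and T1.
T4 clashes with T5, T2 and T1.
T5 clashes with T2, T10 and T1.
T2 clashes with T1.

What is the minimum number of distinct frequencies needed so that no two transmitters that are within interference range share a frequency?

5

T14, T4, T5, T2, T1 all conflict with each other, so at least 5 frequencies are needed.
Using 5 frequencies: T3=2, T14=4, T7=1, T13=2, T9=4, T4=1, T5=2, T2=3, T10=1, T1=5. Every pair that conflicts lands in different frequencies.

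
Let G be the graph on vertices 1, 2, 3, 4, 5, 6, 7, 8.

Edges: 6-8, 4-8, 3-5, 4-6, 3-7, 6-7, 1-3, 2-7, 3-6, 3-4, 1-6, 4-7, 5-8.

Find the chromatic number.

3, 4, 6, 7 form a clique, so at least 4 colors are needed.
One proper 4-coloring: 1=green, 2=red, 3=blue, 4=yellow, 5=red, 6=red, 7=green, 8=blue. Each edge has distinct colors on its endpoints.

4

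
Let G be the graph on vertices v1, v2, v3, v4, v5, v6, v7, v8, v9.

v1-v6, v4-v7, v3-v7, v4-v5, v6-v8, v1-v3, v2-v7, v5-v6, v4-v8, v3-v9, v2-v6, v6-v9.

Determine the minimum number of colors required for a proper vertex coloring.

3

The cycle v1-v3-v7-v2-v6-v1 has odd length 5, so it cannot be 2-colored; at least 3 colors are needed.
3 colors suffice: color 1 → {v6, v7}; color 2 → {v2, v3, v4}; color 3 → {v1, v5, v8, v9}. No two adjacent vertices share a color.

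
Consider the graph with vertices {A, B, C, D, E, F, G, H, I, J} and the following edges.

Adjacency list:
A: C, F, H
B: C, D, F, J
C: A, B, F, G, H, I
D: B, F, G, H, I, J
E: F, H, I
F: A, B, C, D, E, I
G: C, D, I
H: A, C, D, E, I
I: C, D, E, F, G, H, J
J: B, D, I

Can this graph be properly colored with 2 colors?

C, G, I are mutually adjacent, so at least 3 colors are needed.
So 2 colors are not enough.

No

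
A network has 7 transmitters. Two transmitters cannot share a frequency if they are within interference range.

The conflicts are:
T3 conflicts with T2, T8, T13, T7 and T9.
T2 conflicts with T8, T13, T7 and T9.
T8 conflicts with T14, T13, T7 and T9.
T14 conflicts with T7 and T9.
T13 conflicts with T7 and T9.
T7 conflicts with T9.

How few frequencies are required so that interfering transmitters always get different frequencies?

T3, T2, T8, T13, T7, T9 are mutually in conflict, so at least 6 frequencies are needed.
6 frequencies suffice: frequency 1 → {T8}; frequency 2 → {T7}; frequency 3 → {T9}; frequency 4 → {T3, T14}; frequency 5 → {T13}; frequency 6 → {T2}. Each listed conflict is separated.

6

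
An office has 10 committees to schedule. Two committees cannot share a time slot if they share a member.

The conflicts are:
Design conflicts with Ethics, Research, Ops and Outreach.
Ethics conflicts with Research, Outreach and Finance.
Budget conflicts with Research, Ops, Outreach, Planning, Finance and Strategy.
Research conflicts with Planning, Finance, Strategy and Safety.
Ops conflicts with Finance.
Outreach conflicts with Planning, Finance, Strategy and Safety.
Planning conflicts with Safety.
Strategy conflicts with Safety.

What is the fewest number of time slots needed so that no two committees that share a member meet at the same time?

Design, Ethics, Outreach are mutually in conflict, so at least 3 time slots are needed.
3 time slots suffice: time slot 1 → {Research, Ops, Outreach}; time slot 2 → {Ethics, Budget, Safety}; time slot 3 → {Design, Planning, Finance, Strategy}. No two conflicting committees share a time slot.

3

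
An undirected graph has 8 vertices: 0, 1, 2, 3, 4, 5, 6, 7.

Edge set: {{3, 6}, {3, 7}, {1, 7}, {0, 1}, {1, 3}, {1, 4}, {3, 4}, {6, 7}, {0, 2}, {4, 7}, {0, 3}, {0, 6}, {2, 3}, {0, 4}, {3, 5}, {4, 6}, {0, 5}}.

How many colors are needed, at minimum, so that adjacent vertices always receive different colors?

4

3, 4, 6, 7 are pairwise adjacent (a clique of size 4), so at least 4 colors are needed.
4 colors suffice: color red → {3}; color blue → {0, 7}; color green → {2, 4, 5}; color yellow → {1, 6}. Each edge has distinct colors on its endpoints.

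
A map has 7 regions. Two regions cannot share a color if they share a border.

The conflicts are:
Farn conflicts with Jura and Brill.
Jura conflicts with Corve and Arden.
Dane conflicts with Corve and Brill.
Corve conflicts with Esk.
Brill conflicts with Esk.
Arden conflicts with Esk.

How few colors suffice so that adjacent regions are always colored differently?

3

The cycle Farn-Brill-Dane-Corve-Jura-Farn has odd length 5, so it cannot be 2-colored; at least 3 colors are needed.
3 colors suffice: Farn=2, Jura=1, Dane=3, Corve=2, Brill=1, Arden=2, Esk=3. Every pair that conflicts lands in different colors.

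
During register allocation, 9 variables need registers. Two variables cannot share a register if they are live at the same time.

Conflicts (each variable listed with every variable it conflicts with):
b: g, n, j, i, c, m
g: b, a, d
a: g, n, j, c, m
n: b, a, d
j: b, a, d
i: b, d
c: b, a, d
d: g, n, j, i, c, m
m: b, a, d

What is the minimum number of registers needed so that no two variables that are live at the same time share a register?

2

b and m conflict, so at least 2 registers are needed.
A valid assignment using 2 registers: b=1, g=2, a=1, n=2, j=2, i=2, c=2, d=1, m=2. No two conflicting variables share a register.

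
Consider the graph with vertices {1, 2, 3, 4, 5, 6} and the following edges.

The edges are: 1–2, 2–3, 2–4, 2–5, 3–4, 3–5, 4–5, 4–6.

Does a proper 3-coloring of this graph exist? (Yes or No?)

No

2, 3, 4, 5 are mutually adjacent (a clique of size 4), so at least 4 colors are needed.
So 3 colors are not enough.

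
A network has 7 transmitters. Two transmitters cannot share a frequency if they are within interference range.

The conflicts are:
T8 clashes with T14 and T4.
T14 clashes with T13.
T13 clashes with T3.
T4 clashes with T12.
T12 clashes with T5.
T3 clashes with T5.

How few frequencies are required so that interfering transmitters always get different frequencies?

3

The cycle T12-T4-T8-T14-T13-T3-T5-T12 has odd length 7, so it cannot be 2-colored; at least 3 frequencies are needed.
3 frequencies suffice: frequency 1 → {T14, T12, T3}; frequency 2 → {T8, T13, T5}; frequency 3 → {T4}. Every pair that conflicts lands in different frequencies.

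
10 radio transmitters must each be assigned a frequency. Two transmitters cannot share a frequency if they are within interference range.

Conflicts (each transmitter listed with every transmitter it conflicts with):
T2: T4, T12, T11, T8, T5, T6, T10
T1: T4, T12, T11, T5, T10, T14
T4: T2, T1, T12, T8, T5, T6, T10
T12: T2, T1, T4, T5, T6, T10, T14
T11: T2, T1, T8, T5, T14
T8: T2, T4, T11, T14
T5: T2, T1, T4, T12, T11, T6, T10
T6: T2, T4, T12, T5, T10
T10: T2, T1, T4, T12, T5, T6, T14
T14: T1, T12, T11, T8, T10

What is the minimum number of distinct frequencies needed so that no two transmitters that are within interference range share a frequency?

6

T2, T4, T12, T5, T6, T10 are mutually in conflict, so at least 6 frequencies are needed.
6 frequencies suffice: frequency 1 → {T12, T11}; frequency 2 → {T2, T1}; frequency 3 → {T8, T10}; frequency 4 → {T4, T14}; frequency 5 → {T5}; frequency 6 → {T6}. No two conflicting transmitters share a frequency.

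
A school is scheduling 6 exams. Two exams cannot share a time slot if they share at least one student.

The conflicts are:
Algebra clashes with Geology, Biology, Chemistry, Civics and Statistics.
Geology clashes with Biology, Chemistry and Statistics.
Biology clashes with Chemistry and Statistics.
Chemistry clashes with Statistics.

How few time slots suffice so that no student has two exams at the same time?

Algebra, Geology, Biology, Chemistry, Statistics are mutually in conflict, so at least 5 time slots are needed.
5 time slots suffice: time slot 1 → {Algebra}; time slot 2 → {Geology, Civics}; time slot 3 → {Statistics}; time slot 4 → {Biology}; time slot 5 → {Chemistry}. Each listed conflict is separated.

5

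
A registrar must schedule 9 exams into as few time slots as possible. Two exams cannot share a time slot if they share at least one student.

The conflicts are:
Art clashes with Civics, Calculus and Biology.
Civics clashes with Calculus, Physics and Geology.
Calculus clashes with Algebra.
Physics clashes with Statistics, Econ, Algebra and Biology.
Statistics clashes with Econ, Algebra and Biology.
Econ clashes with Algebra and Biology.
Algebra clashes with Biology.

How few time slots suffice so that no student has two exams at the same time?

Physics, Statistics, Econ, Algebra, Biology all conflict with each other, so at least 5 time slots are needed.
5 time slots suffice: time slot 1 → {Art, Physics, Geology}; time slot 2 → {Civics, Algebra}; time slot 3 → {Calculus, Biology}; time slot 4 → {Econ}; time slot 5 → {Statistics}. No two conflicting exams share a time slot.

5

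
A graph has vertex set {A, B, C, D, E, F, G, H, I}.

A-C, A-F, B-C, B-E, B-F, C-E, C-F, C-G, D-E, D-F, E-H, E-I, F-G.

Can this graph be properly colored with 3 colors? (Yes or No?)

Yes

The chromatic number is 3. B, C, E are pairwise adjacent, so at least 3 colors are needed.
3 colors suffice: color red → {E, F}; color blue → {C, D, H, I}; color green → {A, B, G}.
That is already a proper 3-coloring.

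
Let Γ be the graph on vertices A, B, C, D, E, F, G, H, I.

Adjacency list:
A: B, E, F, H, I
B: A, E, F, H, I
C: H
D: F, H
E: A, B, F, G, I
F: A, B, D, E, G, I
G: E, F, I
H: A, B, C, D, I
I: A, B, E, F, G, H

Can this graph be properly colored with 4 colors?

No

A, B, E, F, I are pairwise adjacent (a clique of size 5), so at least 5 colors are needed.
So 4 colors are not enough.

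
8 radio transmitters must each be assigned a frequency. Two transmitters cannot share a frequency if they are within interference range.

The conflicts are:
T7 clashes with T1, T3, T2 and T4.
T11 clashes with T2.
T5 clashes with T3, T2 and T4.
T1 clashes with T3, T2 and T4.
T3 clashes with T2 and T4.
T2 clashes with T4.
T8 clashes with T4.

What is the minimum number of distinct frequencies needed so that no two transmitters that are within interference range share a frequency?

5

T7, T1, T3, T2, T4 pairwise conflict, so at least 5 frequencies are needed.
5 frequencies suffice: T7=5, T11=1, T5=4, T1=4, T3=3, T2=2, T8=2, T4=1. Each listed conflict is separated.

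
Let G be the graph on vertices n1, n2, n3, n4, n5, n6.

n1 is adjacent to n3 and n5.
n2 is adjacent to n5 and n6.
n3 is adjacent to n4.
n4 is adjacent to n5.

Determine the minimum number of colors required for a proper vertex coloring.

2

n4 and n5 are adjacent, so at least 2 colors are needed.
2 colors suffice: color 1 → {n3, n5, n6}; color 2 → {n1, n2, n4}. Each edge has distinct colors on its endpoints.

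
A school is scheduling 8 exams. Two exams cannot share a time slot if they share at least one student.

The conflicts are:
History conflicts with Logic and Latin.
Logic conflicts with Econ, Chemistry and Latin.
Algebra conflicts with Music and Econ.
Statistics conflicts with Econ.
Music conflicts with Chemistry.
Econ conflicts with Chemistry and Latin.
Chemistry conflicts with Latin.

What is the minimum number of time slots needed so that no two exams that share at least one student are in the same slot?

Logic, Econ, Chemistry, Latin pairwise conflict, so at least 4 time slots are needed.
A valid assignment using 4 time slots: History=1, Logic=3, Algebra=2, Statistics=2, Music=1, Econ=1, Chemistry=4, Latin=2. Each listed conflict is separated.

4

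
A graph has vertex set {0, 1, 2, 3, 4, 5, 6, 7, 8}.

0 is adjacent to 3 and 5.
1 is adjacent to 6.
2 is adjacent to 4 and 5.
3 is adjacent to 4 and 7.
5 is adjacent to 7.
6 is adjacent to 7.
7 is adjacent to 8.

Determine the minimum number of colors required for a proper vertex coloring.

The cycle 2-5-7-3-4-2 has odd length 5, so it cannot be 2-colored; at least 3 colors are needed.
3 colors suffice: color red → {0, 1, 2, 7}; color blue → {3, 5, 6, 8}; color green → {4}. Each edge has distinct colors on its endpoints.

3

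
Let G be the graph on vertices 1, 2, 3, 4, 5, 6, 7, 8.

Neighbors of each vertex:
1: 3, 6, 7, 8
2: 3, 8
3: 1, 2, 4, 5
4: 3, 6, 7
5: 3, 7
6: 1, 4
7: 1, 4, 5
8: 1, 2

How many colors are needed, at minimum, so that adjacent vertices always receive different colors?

2

1 and 6 are adjacent, so at least 2 colors are needed.
2 colors suffice: color red → {1, 2, 4, 5}; color blue → {3, 6, 7, 8}. Every edge joins two different colors.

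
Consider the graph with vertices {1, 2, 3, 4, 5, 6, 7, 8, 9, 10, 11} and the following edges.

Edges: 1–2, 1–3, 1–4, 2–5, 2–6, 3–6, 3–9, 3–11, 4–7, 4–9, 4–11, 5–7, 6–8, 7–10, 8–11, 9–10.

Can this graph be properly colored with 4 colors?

The chromatic number is 3. The cycle 4-7-5-2-1-4 has odd length 5, so it cannot be 2-colored; at least 3 colors are needed.
3 colors suffice: color red → {2, 3, 4, 8, 10}; color blue → {1, 6, 7, 9, 11}; color green → {5}.
Since 4 ≥ 3, a proper 4-coloring certainly exists.

Yes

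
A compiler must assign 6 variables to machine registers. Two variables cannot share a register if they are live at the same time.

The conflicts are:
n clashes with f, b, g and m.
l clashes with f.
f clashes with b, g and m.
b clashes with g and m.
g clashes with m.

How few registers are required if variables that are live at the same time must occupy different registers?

n, f, b, g, m all conflict with each other, so at least 5 registers are needed.
5 registers suffice: register 1 → {f}; register 2 → {l, m}; register 3 → {n}; register 4 → {g}; register 5 → {b}. No two conflicting variables share a register.

5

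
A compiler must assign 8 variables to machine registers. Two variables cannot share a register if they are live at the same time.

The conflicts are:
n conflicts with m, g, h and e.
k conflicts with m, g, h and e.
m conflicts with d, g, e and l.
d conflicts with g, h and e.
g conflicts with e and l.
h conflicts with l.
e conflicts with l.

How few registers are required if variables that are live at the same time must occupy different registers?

4

m, d, g, e all conflict with each other, so at least 4 registers are needed.
4 registers suffice: n=4, k=4, m=2, d=4, g=3, h=1, e=1, l=4. Each listed conflict is separated.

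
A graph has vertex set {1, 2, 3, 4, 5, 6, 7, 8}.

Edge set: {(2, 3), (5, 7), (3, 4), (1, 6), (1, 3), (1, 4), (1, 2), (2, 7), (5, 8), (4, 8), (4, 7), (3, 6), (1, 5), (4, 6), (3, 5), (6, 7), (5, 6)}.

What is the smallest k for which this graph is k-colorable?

4

1, 3, 5, 6 are pairwise adjacent (a clique of size 4), so at least 4 colors are needed.
4 colors suffice: 1=d, 2=a, 3=b, 4=a, 5=a, 6=c, 7=b, 8=b. No two adjacent vertices share a color.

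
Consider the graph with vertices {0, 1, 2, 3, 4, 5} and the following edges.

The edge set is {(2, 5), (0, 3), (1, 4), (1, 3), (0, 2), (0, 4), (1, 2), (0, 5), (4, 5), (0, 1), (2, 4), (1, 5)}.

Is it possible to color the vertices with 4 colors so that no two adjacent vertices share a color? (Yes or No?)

No

0, 1, 2, 4, 5 are pairwise adjacent (a clique of size 5), so at least 5 colors are needed.
So 4 colors are not enough.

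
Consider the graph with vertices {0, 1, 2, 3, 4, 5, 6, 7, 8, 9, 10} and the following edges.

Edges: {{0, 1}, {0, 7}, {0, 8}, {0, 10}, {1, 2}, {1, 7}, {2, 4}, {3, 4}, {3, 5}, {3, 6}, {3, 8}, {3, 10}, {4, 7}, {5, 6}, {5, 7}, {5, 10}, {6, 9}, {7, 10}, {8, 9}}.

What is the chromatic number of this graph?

3, 5, 6 form a triangle, so at least 3 colors are needed.
3 colors suffice: color a → {2, 3, 7, 9}; color b → {0, 4, 5}; color c → {1, 6, 8, 10}. No two adjacent vertices share a color.

3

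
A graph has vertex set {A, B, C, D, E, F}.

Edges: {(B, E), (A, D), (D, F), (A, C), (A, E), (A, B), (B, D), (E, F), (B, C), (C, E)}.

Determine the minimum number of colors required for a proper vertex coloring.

4

A, B, C, E are pairwise adjacent (a clique of size 4), so at least 4 colors are needed.
One proper 4-coloring: A=3, B=2, C=4, D=1, E=1, F=2. No two adjacent vertices share a color.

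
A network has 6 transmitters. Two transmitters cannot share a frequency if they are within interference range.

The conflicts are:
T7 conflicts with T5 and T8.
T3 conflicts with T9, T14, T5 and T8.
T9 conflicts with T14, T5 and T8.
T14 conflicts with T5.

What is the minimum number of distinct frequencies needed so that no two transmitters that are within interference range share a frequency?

T3, T9, T14, T5 are mutually in conflict, so at least 4 frequencies are needed.
4 frequencies suffice: frequency 1 → {T7, T3}; frequency 2 → {T9}; frequency 3 → {T5, T8}; frequency 4 → {T14}. No two conflicting transmitters share a frequency.

4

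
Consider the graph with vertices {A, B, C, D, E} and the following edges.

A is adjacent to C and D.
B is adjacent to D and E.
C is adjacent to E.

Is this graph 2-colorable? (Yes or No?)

The cycle A-D-B-E-C-A has odd length 5, so it cannot be 2-colored; at least 3 colors are needed.
So 2 colors are not enough.

No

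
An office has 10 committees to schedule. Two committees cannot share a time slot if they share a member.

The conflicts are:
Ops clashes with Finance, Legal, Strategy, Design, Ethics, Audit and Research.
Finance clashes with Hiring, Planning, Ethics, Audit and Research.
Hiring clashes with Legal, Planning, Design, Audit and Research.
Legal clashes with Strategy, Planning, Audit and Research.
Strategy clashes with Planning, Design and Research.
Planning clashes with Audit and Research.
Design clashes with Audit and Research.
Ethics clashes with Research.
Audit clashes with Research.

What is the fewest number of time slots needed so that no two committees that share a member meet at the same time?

Hiring, Legal, Planning, Audit, Research pairwise conflict, so at least 5 time slots are needed.
5 time slots suffice: time slot 1 → {Research}; time slot 2 → {Strategy, Ethics, Audit}; time slot 3 → {Ops, Planning}; time slot 4 → {Finance, Legal, Design}; time slot 5 → {Hiring}. Each listed conflict is separated.

5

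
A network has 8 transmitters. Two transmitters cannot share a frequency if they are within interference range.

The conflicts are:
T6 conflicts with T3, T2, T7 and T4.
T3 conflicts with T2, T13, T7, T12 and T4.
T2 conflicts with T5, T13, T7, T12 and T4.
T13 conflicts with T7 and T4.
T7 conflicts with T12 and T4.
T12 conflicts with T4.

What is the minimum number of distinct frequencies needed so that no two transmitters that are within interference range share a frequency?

5

T3, T2, T7, T12, T4 pairwise conflict, so at least 5 frequencies are needed.
A valid assignment using 5 frequencies: T6=5, T3=4, T2=1, T5=2, T13=5, T7=3, T12=5, T4=2. Each listed conflict is separated.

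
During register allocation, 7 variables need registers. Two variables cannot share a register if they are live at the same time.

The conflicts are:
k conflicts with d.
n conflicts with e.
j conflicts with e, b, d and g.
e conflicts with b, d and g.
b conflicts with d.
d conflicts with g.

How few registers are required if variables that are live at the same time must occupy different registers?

4

j, e, d, g pairwise conflict, so at least 4 registers are needed.
4 registers suffice: register 1 → {k, e}; register 2 → {n, d}; register 3 → {j}; register 4 → {b, g}. Each listed conflict is separated.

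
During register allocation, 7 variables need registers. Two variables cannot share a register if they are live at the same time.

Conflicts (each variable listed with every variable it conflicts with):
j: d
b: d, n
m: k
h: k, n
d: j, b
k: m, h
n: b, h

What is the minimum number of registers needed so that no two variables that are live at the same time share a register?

b and d conflict, so at least 2 registers are needed.
2 registers suffice: j=1, b=1, m=1, h=1, d=2, k=2, n=2. No two conflicting variables share a register.

2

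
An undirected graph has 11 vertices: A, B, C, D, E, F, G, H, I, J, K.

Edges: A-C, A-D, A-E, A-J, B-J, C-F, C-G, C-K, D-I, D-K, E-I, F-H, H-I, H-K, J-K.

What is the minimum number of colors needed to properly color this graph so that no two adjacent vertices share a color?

C and F are adjacent, so at least 2 colors are needed.
2 colors suffice: color 1 → {C, D, E, H, J}; color 2 → {A, B, F, G, I, K}. No two adjacent vertices share a color.

2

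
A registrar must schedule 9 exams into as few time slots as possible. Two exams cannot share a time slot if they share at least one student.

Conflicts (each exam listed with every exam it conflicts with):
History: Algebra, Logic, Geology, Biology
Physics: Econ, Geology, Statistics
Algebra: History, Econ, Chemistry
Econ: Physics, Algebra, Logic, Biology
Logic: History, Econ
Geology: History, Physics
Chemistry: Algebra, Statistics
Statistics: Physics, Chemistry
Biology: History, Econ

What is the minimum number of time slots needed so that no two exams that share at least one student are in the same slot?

The cycle Geology-Physics-Econ-Algebra-History-Geology has odd length 5, so it cannot be 2-colored; at least 3 time slots are needed.
3 time slots suffice: History=1, Physics=2, Algebra=2, Econ=1, Logic=2, Geology=3, Chemistry=1, Statistics=3, Biology=2. No two conflicting exams share a time slot.

3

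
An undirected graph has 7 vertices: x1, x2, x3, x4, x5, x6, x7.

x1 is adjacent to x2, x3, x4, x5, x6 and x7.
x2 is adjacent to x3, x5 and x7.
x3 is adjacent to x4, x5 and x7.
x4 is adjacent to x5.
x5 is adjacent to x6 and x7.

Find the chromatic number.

x1, x2, x3, x5, x7 form a clique, so at least 5 colors are needed.
One proper 5-coloring: x1=1, x2=5, x3=3, x4=4, x5=2, x6=3, x7=4. No two adjacent vertices share a color.

5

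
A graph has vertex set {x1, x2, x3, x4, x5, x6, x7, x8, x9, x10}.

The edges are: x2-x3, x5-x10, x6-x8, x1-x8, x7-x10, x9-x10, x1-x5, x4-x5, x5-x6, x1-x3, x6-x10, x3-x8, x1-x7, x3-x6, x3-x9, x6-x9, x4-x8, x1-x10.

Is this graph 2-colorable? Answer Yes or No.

No

x1, x5, x10 are pairwise adjacent, so at least 3 colors are needed.
So 2 colors are not enough.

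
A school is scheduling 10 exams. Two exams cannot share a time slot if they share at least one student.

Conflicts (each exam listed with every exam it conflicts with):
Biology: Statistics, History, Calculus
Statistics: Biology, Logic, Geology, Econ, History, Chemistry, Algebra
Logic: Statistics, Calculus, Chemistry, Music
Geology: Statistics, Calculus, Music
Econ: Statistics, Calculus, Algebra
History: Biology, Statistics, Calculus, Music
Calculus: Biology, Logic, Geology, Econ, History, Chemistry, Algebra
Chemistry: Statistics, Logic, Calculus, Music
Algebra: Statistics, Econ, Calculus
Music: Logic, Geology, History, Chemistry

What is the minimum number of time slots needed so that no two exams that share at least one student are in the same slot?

Biology, Statistics, History are mutually in conflict, so at least 3 time slots are needed.
3 time slots suffice: time slot 1 → {Statistics, Calculus, Music}; time slot 2 → {Geology, Econ, History, Chemistry}; time slot 3 → {Biology, Logic, Algebra}. Each listed conflict is separated.

3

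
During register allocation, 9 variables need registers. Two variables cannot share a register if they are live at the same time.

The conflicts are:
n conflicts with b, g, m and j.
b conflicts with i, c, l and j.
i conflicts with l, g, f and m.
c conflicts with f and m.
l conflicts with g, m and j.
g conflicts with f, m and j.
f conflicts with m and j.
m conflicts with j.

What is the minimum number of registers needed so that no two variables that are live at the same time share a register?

4

i, g, f, m all conflict with each other, so at least 4 registers are needed.
4 registers suffice: register 1 → {b, m}; register 2 → {c, g}; register 3 → {i, j}; register 4 → {n, l, f}. No two conflicting variables share a register.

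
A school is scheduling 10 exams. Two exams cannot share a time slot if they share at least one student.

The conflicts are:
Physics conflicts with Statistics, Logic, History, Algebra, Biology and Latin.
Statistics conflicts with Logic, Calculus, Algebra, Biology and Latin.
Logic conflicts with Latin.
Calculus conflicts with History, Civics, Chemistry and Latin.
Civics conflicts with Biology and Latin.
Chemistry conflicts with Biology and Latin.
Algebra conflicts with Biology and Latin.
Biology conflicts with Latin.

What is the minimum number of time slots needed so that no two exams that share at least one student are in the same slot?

Physics, Statistics, Algebra, Biology, Latin all conflict with each other, so at least 5 time slots are needed.
A valid assignment using 5 time slots: Physics=4, Statistics=2, Logic=3, Calculus=3, History=1, Civics=2, Chemistry=2, Algebra=5, Biology=3, Latin=1. No two conflicting exams share a time slot.

5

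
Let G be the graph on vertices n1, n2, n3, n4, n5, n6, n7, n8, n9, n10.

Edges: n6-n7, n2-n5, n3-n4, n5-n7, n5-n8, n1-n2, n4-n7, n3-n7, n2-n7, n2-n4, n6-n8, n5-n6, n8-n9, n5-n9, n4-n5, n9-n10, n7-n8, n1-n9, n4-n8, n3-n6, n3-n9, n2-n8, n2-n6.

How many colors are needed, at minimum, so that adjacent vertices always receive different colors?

n2, n5, n6, n7, n8 are mutually adjacent (a clique of size 5), so at least 5 colors are needed.
5 colors suffice: color 1 → {n1, n3, n5, n10}; color 2 → {n7, n9}; color 3 → {n8}; color 4 → {n2}; color 5 → {n4, n6}. Every edge joins two different colors.

5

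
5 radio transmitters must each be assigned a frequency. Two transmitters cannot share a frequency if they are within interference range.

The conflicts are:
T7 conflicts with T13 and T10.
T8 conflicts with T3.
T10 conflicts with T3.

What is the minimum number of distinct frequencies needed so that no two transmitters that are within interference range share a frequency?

T7 and T13 conflict, so at least 2 frequencies are needed.
Using 2 frequencies: T7=1, T13=2, T8=2, T10=2, T3=1. No two conflicting transmitters share a frequency.

2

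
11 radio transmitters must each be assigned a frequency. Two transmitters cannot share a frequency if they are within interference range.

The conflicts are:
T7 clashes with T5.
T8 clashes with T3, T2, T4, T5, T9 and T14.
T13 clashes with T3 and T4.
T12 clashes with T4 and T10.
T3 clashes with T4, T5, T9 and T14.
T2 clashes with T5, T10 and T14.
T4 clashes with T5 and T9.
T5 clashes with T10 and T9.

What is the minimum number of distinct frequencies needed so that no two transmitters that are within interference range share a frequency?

T8, T3, T4, T5, T9 are mutually in conflict, so at least 5 frequencies are needed.
5 frequencies suffice: frequency 1 → {T13, T12, T5, T14}; frequency 2 → {T7, T3, T2}; frequency 3 → {T4, T10}; frequency 4 → {T8}; frequency 5 → {T9}. No two conflicting transmitters share a frequency.

5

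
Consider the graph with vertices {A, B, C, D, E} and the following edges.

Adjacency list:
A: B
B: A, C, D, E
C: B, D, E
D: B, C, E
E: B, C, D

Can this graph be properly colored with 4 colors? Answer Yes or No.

Yes

The chromatic number is 4. B, C, D, E are mutually adjacent (a clique of size 4), so at least 4 colors are needed.
One proper 4-coloring: A=blue, B=red, C=green, D=yellow, E=blue.
That is already a proper 4-coloring.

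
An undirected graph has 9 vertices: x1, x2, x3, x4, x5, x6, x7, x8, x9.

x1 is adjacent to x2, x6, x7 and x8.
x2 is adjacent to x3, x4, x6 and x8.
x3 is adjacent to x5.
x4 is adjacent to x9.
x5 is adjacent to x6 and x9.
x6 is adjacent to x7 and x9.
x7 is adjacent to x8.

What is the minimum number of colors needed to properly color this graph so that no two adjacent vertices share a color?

x1, x7, x8 form a triangle, so at least 3 colors are needed.
3 colors suffice: x1=green, x2=red, x3=blue, x4=blue, x5=green, x6=blue, x7=red, x8=blue, x9=red. No two adjacent vertices share a color.

3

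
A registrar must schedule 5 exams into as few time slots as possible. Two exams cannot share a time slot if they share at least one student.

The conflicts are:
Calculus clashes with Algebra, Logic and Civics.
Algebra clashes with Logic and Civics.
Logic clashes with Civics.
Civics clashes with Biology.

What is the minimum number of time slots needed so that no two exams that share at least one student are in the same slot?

4

Calculus, Algebra, Logic, Civics pairwise conflict, so at least 4 time slots are needed.
4 time slots suffice: Calculus=4, Algebra=3, Logic=2, Civics=1, Biology=2. Each listed conflict is separated.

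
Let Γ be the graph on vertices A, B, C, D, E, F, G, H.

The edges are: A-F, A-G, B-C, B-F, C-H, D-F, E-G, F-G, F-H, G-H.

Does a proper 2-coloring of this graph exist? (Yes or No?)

No

F, G, H are pairwise adjacent, so at least 3 colors are needed.
So 2 colors are not enough.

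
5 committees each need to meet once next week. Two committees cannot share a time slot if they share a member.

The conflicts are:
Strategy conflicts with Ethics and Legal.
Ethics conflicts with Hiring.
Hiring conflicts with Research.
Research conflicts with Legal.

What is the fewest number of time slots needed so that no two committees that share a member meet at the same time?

The cycle Legal-Research-Hiring-Ethics-Strategy-Legal has odd length 5, so it cannot be 2-colored; at least 3 time slots are needed.
3 time slots suffice: time slot 1 → {Hiring, Legal}; time slot 2 → {Strategy, Research}; time slot 3 → {Ethics}. No two conflicting committees share a time slot.

3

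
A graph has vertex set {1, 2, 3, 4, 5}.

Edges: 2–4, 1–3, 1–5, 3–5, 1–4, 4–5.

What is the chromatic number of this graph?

1, 3, 5 are pairwise adjacent, so at least 3 colors are needed.
A valid assignment using 3 colors: 1=c, 2=a, 3=b, 4=b, 5=a. Every edge joins two different colors.

3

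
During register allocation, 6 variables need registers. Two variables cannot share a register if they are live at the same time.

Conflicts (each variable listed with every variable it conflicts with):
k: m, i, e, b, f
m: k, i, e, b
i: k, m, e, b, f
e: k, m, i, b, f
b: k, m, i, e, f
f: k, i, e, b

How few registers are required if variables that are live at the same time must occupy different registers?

5

k, i, e, b, f are mutually in conflict, so at least 5 registers are needed.
5 registers suffice: k=3, m=5, i=1, e=4, b=2, f=5. Every pair that conflicts lands in different registers.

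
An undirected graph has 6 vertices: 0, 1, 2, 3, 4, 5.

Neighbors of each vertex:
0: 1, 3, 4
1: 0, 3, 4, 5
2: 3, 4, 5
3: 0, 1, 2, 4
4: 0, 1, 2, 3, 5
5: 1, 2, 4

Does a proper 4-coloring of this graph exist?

The chromatic number is 4. 0, 1, 3, 4 form a clique, so at least 4 colors are needed.
4 colors suffice: color a → {4}; color b → {1, 2}; color c → {3, 5}; color d → {0}.
That is already a proper 4-coloring.

Yes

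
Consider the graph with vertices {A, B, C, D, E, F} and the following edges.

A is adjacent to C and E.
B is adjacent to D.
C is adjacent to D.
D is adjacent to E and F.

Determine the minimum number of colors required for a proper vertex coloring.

2

D and F are adjacent, so at least 2 colors are needed.
2 colors suffice: color 1 → {A, D}; color 2 → {B, C, E, F}. Every edge joins two different colors.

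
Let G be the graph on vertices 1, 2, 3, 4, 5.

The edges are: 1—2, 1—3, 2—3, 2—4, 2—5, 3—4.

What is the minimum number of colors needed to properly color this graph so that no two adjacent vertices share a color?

2, 3, 4 are pairwise adjacent, so at least 3 colors are needed.
3 colors suffice: color a → {2}; color b → {3, 5}; color c → {1, 4}. No two adjacent vertices share a color.

3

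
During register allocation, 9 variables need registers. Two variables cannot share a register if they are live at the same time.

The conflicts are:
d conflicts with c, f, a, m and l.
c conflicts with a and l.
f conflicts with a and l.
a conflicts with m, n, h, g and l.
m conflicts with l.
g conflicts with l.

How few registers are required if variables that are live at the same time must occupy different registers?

d, a, m, l are mutually in conflict, so at least 4 registers are needed.
4 registers suffice: register 1 → {a}; register 2 → {n, h, l}; register 3 → {d, g}; register 4 → {c, f, m}. Each listed conflict is separated.

4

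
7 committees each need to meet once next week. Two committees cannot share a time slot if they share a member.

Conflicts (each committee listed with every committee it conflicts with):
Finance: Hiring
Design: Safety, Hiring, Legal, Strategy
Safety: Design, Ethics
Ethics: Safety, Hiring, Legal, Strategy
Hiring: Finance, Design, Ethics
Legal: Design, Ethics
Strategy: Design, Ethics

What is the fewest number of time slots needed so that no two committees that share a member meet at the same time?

2

Ethics and Legal conflict, so at least 2 time slots are needed.
2 time slots suffice: time slot 1 → {Finance, Design, Ethics}; time slot 2 → {Safety, Hiring, Legal, Strategy}. No two conflicting committees share a time slot.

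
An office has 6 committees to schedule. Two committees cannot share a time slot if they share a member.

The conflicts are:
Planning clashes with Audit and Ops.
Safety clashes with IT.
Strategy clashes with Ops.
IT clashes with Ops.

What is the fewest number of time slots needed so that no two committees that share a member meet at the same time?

2

IT and Ops conflict, so at least 2 time slots are needed.
2 time slots suffice: time slot 1 → {Safety, Audit, Ops}; time slot 2 → {Planning, Strategy, IT}. Each listed conflict is separated.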